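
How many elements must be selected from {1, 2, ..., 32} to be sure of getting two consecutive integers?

17

Partition {1, …, 32} into 16 pairs: {1,2}, {3,4}, …, {31,32}.
Choosing 16 integers — say the 16 even numbers 2, 4, …, 32 — takes one from each pair and avoids the property.
Choosing 17 forces two into the same pair by pigeonhole, and those are consecutive. So 17.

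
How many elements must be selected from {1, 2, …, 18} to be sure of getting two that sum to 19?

10

Partition {1, …, 18} into 9 pairs: {1,18}, {2,17}, …, {9,10}.
Choosing 9 integers — say the integers 1 through 9 — takes one from each pair and avoids the property.
Choosing 10 forces two into the same pair by pigeonhole, and those sum to 19. So 10.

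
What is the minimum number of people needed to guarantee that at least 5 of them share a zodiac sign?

49

There are 12 zodiac signs acting as pigeonholes.
With 12 × 4 = 48 people we could place exactly 4 in each, with no class reaching 5.
One more forces some class to hold 5, so 48 + 1 = 49.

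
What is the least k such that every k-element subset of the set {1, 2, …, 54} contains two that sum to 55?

28

Partition {1, …, 54} into 27 pairs: {1,54}, {2,53}, …, {27,28}.
Choosing 27 integers — say the integers 1 through 27 — takes one from each pair and avoids the property.
Choosing 28 forces two into the same pair by pigeonhole, and those sum to 55. So 28.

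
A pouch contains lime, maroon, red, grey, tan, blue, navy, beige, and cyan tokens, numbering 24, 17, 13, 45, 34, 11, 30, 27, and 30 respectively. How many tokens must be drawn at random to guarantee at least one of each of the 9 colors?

221

The hardest color to obtain is blue: we could draw every other token first — 231 − 11 = 220 tokens — without a single blue one.
The next draw must be blue, so 220 + 1 = 221.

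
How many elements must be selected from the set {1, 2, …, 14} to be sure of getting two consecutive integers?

Partition {1, …, 14} into 7 pairs: {1,2}, {3,4}, …, {13,14}.
Choosing 7 integers — say the 7 even numbers 2, 4, …, 14 — takes one from each pair and avoids the property.
Choosing 8 forces two into the same pair by pigeonhole, and those are consecutive. So 8.

8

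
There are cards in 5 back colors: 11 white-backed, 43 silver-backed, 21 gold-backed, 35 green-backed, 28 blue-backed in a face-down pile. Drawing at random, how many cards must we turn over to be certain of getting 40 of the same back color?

In the worst case we take at most 39 of each back color, but all 11 white-backed, all 21 gold-backed, all 35 green-backed, and all 28 blue-backed (fewer than 39), giving 11 + 39 + 21 + 35 + 28 = 134.
One more card then forces some back color to 40, so 134 + 1 = 135.

135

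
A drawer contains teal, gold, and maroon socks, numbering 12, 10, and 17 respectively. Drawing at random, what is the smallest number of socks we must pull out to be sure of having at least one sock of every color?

The hardest color to obtain is gold: we could draw every other sock first — 39 − 10 = 29 socks — without a single gold one.
The next draw must be gold, so 29 + 1 = 30.

30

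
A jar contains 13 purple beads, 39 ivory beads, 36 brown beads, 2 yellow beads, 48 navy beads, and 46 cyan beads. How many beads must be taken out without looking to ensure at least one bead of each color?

183

The hardest color to obtain is yellow: we could draw every other bead first — 184 − 2 = 182 beads — without a single yellow one.
The next draw must be yellow, so 182 + 1 = 183.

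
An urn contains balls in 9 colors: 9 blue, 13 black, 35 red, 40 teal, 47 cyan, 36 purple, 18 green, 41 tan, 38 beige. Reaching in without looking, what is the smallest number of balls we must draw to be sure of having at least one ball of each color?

269

The hardest color to obtain is blue: we could draw every other ball first — 277 − 9 = 268 balls — without a single blue one.
The next draw must be blue, so 268 + 1 = 269.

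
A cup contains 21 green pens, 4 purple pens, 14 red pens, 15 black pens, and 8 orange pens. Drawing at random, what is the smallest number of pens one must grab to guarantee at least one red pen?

To avoid red pens as long as possible, exhaust the other 4 ink colors first.
The worst case draws every non-red pen first: 21 + 4 + 15 + 8 = 48.
The next draw is then forced to be red, giving 48 + 1 = 49.

49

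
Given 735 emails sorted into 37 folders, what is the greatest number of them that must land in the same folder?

20

If each of the 37 folders held at most 19, the total would be at most 37 × 19 = 703 < 735, a contradiction.
So at least one holds ⌈735/37⌉ = 20.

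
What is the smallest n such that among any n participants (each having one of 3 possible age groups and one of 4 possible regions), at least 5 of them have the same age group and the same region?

49

There are 3 × 4 = 12 (age group, region) combinations acting as pigeonholes.
With 12 × 4 = 48 participants we could place exactly 4 in each, with no (age group, region) pair reaching 5.
One more forces some (age group, region) pair to hold 5, so 48 + 1 = 49.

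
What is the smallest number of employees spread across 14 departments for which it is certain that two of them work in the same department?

15

There are 14 departments acting as pigeonholes.
With 14 employees we could place one in each, avoiding any repeat.
One more forces some class to hold 2, so 14 + 1 = 15.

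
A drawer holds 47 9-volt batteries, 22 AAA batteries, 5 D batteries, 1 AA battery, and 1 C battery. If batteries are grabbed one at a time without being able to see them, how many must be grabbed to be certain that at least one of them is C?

The worst case draws every non-C battery first: 47 + 22 + 5 + 1 = 75.
The next draw is then forced to be C, giving 75 + 1 = 76.

76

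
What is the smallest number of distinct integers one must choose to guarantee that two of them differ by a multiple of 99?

100

Two integers differ by a multiple of 99 exactly when they share a remainder mod 99.
There are 99 residue classes mod 99, so 99 integers can all lie in distinct classes.
One more integer must repeat a residue, giving a difference divisible by 99. So n = 99 + 1 = 100.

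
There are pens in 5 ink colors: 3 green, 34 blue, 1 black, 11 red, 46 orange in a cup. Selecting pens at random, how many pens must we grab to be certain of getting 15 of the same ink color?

In the worst case we take at most 14 of each ink color, but all 3 green, all 1 black, and all 11 red (fewer than 14), giving 3 + 14 + 1 + 11 + 14 = 43.
One more pen then forces some ink color to 15, so 43 + 1 = 44.

44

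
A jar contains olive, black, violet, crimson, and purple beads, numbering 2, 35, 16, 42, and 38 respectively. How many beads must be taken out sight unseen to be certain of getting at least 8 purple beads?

103

The worst case draws every non-purple bead first: 2 + 35 + 16 + 42 = 95.
The next 8 draws are then forced to be purple, giving 95 + 8 = 103.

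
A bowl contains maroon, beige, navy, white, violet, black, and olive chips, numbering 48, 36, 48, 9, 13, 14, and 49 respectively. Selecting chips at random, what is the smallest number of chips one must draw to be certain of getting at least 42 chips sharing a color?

196

In the worst case we take at most 41 of each color, but all 36 beige, all 9 white, all 13 violet, and all 14 black (fewer than 41), giving 41 + 36 + 41 + 9 + 13 + 14 + 41 = 195.
One more chip then forces some color to 42, so 195 + 1 = 196.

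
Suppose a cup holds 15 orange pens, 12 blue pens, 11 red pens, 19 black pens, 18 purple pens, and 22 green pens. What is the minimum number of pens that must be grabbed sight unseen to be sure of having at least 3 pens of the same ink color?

Treat the 6 ink colors as pigeonholes.
The worst case takes 2 pens of each ink color without reaching 3 of any: 6 × 2 = 12.
The next pen must bring some ink color to 3, so 12 + 1 = 13.

13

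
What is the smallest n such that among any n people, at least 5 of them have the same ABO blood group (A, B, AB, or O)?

17

There are 4 ABO blood groups acting as pigeonholes.
With 4 × 4 = 16 people we could place exactly 4 in each, with no class reaching 5.
One more forces some class to hold 5, so 16 + 1 = 17.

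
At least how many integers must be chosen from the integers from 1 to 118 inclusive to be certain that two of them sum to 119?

Partition {1, …, 118} into 59 pairs: {1,118}, {2,117}, …, {59,60}.
Choosing 59 integers — say the integers 1 through 59 — takes one from each pair and avoids the property.
Choosing 60 forces two into the same pair by pigeonhole, and those sum to 119. So 60.

60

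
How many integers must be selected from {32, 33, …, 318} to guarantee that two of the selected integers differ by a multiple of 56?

Group the integers by remainder mod 56; there are 56 residue classes, each nonempty in this range.
Choosing one from each class (56 integers) avoids any shared remainder.
One more choice must repeat a class, so two differ by a multiple of 56. Hence 56 + 1 = 57.

57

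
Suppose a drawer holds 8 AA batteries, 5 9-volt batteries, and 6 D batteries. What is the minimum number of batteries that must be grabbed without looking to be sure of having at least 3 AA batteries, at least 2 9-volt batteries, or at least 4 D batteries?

The worst case stops just short of every target: 2 AA, 1 9-volt, 3 D — 2 + 1 + 3 = 6 batteries.
One more battery must push some type to its target, so 6 + 1 = 7.

7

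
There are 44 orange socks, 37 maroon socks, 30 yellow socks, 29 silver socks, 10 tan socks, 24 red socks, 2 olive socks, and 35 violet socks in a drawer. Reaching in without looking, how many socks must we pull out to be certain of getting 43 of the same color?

In the worst case we take at most 42 of each color, but all 37 maroon, all 30 yellow, all 29 silver, all 10 tan, all 24 red, all 2 olive, and all 35 violet (fewer than 42), giving 42 + 37 + 30 + 29 + 10 + 24 + 2 + 35 = 209.
One more sock then forces some color to 43, so 209 + 1 = 210.

210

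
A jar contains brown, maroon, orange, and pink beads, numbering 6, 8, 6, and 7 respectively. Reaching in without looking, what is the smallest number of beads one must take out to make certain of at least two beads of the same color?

Treat the 4 colors as pigeonholes.
The worst case takes 1 bead of each color without reaching 2 of any: 4 × 1 = 4.
The next bead must bring some color to 2, so 4 + 1 = 5.

5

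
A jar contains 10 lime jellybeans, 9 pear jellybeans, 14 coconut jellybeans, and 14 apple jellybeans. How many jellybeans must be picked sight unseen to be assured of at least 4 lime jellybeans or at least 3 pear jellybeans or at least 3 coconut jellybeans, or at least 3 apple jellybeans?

The worst case stops just short of every target: 3 lime, 2 pear, 2 coconut, 2 apple — 3 + 2 + 2 + 2 = 9 jellybeans.
One more jellybean must push some flavor to its target, so 9 + 1 = 10.

10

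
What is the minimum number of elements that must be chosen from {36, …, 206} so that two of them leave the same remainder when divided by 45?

46

Use the pigeonhole principle on residue classes: group the integers by remainder mod 45; there are 45 residue classes, each nonempty in this range.
Choosing one from each class (45 integers) avoids any shared remainder.
One more choice must repeat a class, so two differ by a multiple of 45. Hence 45 + 1 = 46.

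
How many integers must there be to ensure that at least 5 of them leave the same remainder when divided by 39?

There are 39 residue classes modulo 39 acting as pigeonholes.
With 39 × 4 = 156 integers we could place exactly 4 in each, with no class reaching 5.
One more forces some class to hold 5, so 156 + 1 = 157.

157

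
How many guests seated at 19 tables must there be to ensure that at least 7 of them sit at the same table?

There are 19 tables acting as pigeonholes.
With 19 × 6 = 114 guests we could place exactly 6 in each, with no class reaching 7.
One more forces some class to hold 7, so 114 + 1 = 115.

115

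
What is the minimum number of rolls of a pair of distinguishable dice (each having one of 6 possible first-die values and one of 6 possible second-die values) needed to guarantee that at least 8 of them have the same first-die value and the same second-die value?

253

There are 6 × 6 = 36 (first-die value, second-die value) combinations acting as pigeonholes.
With 36 × 7 = 252 rolls of a pair of distinguishable dice we could place exactly 7 in each, with no (first-die value, second-die value) pair reaching 8.
One more forces some (first-die value, second-die value) pair to hold 8, so 252 + 1 = 253.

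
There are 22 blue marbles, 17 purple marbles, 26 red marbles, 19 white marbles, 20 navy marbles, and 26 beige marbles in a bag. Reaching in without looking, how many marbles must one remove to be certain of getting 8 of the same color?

43

The worst case takes 7 marbles of each color without reaching 8 of any: 6 × 7 = 42.
The next marble must bring some color to 8, so 42 + 1 = 43.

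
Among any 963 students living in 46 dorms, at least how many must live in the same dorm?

The 963 students fall into 46 dorms.
If each of the 46 dorms held at most 20, the total would be at most 46 × 20 = 920 < 963, a contradiction.
So at least one holds ⌈963/46⌉ = 21.

21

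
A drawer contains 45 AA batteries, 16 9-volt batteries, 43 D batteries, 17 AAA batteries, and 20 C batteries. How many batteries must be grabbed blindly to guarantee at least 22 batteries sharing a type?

96

In the worst case we take at most 21 of each type, but all 16 9-volt, all 17 AAA, and all 20 C (fewer than 21), giving 21 + 16 + 21 + 17 + 20 = 95.
One more battery then forces some type to 22, so 95 + 1 = 96.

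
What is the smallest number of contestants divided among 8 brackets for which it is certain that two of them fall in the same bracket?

9

There are 8 brackets acting as pigeonholes.
With 8 contestants we could place one in each, avoiding any repeat.
One more forces some class to hold 2, so 8 + 1 = 9.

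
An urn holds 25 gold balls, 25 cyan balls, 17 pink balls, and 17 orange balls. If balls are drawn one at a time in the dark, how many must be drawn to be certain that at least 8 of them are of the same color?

Treat the 4 colors as pigeonholes.
The worst case takes 7 balls of each color without reaching 8 of any: 4 × 7 = 28.
The next ball must bring some color to 8, so 28 + 1 = 29.

29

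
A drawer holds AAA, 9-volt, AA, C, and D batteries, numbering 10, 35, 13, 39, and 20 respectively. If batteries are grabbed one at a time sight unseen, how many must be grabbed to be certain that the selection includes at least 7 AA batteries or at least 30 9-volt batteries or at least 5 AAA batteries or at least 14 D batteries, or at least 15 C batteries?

The worst case stops just short of every target: 4 AAA, 29 9-volt, 6 AA, 14 C, 13 D — 4 + 29 + 6 + 14 + 13 = 66 batteries.
One more battery must push some type to its target, so 66 + 1 = 67.

67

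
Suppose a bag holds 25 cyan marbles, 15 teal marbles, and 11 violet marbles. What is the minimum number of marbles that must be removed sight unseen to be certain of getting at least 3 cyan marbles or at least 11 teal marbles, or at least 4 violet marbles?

The worst case stops just short of every target: 2 cyan, 10 teal, 3 violet — 2 + 10 + 3 = 15 marbles.
One more marble must push some color to its target, so 15 + 1 = 16.

16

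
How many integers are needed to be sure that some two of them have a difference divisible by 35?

36

Two integers differ by a multiple of 35 exactly when they share a remainder mod 35.
There are 35 residue classes mod 35, so 35 integers can all lie in distinct classes.
One more integer must repeat a residue, giving a difference divisible by 35. So n = 35 + 1 = 36.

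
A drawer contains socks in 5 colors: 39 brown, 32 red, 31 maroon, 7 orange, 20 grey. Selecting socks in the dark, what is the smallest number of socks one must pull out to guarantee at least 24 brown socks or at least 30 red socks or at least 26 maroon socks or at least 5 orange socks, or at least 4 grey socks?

85

Each of the 5 colors has its own threshold; avoid all of them simultaneously.
The worst case stops just short of every target: 23 brown, 29 red, 25 maroon, 4 orange, 3 grey — 23 + 29 + 25 + 4 + 3 = 84 socks.
One more sock must push some color to its target, so 84 + 1 = 85.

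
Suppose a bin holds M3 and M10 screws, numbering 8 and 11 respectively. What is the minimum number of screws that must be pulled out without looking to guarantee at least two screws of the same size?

Treat the 2 sizes as pigeonholes.
The worst case takes 1 screw of each size without reaching 2 of any: 2 × 1 = 2.
The next screw must bring some size to 2, so 2 + 1 = 3.

3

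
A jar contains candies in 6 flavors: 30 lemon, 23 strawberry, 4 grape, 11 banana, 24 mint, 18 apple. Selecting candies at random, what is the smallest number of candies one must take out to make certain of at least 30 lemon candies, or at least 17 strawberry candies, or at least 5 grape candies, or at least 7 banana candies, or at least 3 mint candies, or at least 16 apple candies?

The worst case stops just short of every target: 29 lemon, 16 strawberry, 4 grape, 6 banana, 2 mint, 15 apple — 29 + 16 + 4 + 6 + 2 + 15 = 72 candies.
One more candy must push some flavor to its target, so 72 + 1 = 73.

73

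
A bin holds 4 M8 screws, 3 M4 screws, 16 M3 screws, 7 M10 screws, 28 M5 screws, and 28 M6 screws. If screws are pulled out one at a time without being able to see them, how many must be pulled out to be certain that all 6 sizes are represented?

The hardest size to obtain is M4: we could draw every other screw first — 86 − 3 = 83 screws — without a single M4 one.
The next draw must be M4, so 83 + 1 = 84.

84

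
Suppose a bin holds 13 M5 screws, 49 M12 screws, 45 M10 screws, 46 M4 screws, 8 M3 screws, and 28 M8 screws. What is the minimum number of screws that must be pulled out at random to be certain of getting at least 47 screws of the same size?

In the worst case we take at most 46 of each size, but all 13 M5, all 45 M10, all 8 M3, and all 28 M8 (fewer than 46), giving 13 + 46 + 45 + 46 + 8 + 28 = 186.
One more screw then forces some size to 47, so 186 + 1 = 187.

187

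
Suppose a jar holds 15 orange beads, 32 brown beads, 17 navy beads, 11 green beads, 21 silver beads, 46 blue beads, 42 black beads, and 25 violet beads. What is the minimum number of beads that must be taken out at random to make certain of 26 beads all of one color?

In the worst case we take at most 25 of each color, but all 15 orange, all 17 navy, all 11 green, and all 21 silver (fewer than 25), giving 15 + 25 + 17 + 11 + 21 + 25 + 25 + 25 = 164.
One more bead then forces some color to 26, so 164 + 1 = 165.

165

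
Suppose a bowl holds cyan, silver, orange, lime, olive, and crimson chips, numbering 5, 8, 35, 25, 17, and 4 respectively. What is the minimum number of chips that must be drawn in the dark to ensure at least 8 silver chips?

The worst case draws every non-silver chip first: 5 + 35 + 25 + 17 + 4 = 86.
The next 8 draws are then forced to be silver, giving 86 + 8 = 94.

94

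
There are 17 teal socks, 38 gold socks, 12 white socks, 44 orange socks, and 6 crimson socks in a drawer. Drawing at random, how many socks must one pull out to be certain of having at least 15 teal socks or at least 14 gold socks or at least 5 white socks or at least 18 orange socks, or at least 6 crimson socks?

54

The worst case stops just short of every target: 14 teal, 13 gold, 4 white, 17 orange, 5 crimson — 14 + 13 + 4 + 17 + 5 = 53 socks.
One more sock must push some color to its target, so 53 + 1 = 54.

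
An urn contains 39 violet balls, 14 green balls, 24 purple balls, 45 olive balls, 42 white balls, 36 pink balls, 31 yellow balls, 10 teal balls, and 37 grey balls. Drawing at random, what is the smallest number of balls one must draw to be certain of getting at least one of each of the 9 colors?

269

The hardest color to obtain is teal: we could draw every other ball first — 278 − 10 = 268 balls — without a single teal one.
The next draw must be teal, so 268 + 1 = 269.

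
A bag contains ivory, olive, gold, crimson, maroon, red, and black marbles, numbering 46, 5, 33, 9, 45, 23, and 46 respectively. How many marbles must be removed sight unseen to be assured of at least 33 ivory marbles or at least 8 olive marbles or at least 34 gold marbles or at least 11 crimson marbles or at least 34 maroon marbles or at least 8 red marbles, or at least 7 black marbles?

Each of the 7 colors has its own threshold; avoid all of them simultaneously.
The worst case stops just short of every target: 32 ivory, all 5 olive, 33 gold, all 9 crimson, 33 maroon, 7 red, 6 black — 32 + 5 + 33 + 9 + 33 + 7 + 6 = 125 marbles.
One more marble must push some color to its target, so 125 + 1 = 126.

126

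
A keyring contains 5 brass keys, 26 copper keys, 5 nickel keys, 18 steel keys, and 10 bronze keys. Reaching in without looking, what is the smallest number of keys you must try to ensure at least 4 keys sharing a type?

The worst case takes 3 keys of each type without reaching 4 of any: 5 × 3 = 15.
The next key must bring some type to 4, so 15 + 1 = 16.

16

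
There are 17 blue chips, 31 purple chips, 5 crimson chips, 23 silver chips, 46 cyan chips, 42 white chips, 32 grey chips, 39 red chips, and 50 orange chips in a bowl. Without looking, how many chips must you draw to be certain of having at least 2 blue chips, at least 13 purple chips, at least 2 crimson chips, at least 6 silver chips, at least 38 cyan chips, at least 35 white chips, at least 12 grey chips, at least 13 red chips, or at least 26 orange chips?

The worst case stops just short of every target: 1 blue, 12 purple, 1 crimson, 5 silver, 37 cyan, 34 white, 11 grey, 12 red, 25 orange — 1 + 12 + 1 + 5 + 37 + 34 + 11 + 12 + 25 = 138 chips.
One more chip must push some color to its target, so 138 + 1 = 139.

139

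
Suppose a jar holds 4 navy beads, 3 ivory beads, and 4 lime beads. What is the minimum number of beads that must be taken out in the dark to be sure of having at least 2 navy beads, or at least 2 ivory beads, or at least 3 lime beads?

Each of the 3 colors has its own threshold; avoid all of them simultaneously.
The worst case stops just short of every target: 1 navy, 1 ivory, 2 lime — 1 + 1 + 2 = 4 beads.
One more bead must push some color to its target, so 4 + 1 = 5.

5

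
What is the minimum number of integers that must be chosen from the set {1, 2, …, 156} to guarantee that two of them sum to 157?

Partition {1, …, 156} into 78 pairs: {1,156}, {2,155}, …, {78,79}.
Choosing 78 integers — say the integers 1 through 78 — takes one from each pair and avoids the property.
Choosing 79 forces two into the same pair by pigeonhole, and those sum to 157. So 79.

79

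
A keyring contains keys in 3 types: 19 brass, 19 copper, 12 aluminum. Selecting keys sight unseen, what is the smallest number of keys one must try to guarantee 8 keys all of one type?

22

The worst case takes 7 keys of each type without reaching 8 of any: 3 × 7 = 21.
The next key must bring some type to 8, so 21 + 1 = 22.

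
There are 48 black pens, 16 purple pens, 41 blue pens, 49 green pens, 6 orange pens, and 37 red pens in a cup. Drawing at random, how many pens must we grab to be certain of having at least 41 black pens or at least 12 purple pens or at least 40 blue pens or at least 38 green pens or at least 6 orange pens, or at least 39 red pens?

Each of the 6 ink colors has its own threshold; avoid all of them simultaneously.
The worst case stops just short of every target: 40 black, 11 purple, 39 blue, 37 green, 5 orange, all 37 red — 40 + 11 + 39 + 37 + 5 + 37 = 169 pens.
One more pen must push some ink color to its target, so 169 + 1 = 170.

170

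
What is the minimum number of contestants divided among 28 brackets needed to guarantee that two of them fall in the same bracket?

29

There are 28 brackets acting as pigeonholes.
With 28 contestants we could place one in each, avoiding any repeat.
One more forces some class to hold 2, so 28 + 1 = 29.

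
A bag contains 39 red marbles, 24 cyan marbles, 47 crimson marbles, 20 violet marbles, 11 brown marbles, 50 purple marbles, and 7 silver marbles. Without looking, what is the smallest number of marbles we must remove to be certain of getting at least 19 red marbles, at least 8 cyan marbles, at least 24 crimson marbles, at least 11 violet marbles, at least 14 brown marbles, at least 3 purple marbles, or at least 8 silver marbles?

The worst case stops just short of every target: 18 red, 7 cyan, 23 crimson, 10 violet, all 11 brown, 2 purple, 7 silver — 18 + 7 + 23 + 10 + 11 + 2 + 7 = 78 marbles.
One more marble must push some color to its target, so 78 + 1 = 79.

79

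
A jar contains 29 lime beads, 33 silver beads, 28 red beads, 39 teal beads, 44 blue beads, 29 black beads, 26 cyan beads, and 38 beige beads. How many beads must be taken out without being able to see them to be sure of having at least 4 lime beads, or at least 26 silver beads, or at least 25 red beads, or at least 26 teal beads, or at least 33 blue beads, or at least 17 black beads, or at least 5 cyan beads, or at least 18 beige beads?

147

Each of the 8 colors has its own threshold; avoid all of them simultaneously.
The worst case stops just short of every target: 3 lime, 25 silver, 24 red, 25 teal, 32 blue, 16 black, 4 cyan, 17 beige — 3 + 25 + 24 + 25 + 32 + 16 + 4 + 17 = 146 beads.
One more bead must push some color to its target, so 146 + 1 = 147.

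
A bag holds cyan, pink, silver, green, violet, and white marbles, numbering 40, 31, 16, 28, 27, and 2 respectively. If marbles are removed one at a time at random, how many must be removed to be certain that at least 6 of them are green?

To avoid green marbles as long as possible, exhaust the other 5 colors first.
The worst case draws every non-green marble first: 40 + 31 + 16 + 27 + 2 = 116.
The next 6 draws are then forced to be green, giving 116 + 6 = 122.

122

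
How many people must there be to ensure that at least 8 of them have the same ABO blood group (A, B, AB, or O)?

There are 4 ABO blood groups acting as pigeonholes.
With 4 × 7 = 28 people we could place exactly 7 in each, with no class reaching 8.
One more forces some class to hold 8, so 28 + 1 = 29.

29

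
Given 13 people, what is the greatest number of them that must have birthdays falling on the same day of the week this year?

There are 7 days of the week, which serve as the pigeonholes.
If each of the 7 days of the week held at most 1, the total would be at most 7 × 1 = 7 < 13, a contradiction.
So at least one holds ⌈13/7⌉ = 2.

2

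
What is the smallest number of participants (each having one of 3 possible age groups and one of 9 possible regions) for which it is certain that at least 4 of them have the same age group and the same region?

82

There are 3 × 9 = 27 (age group, region) combinations acting as pigeonholes.
With 27 × 3 = 81 participants we could place exactly 3 in each, with no (age group, region) pair reaching 4.
One more forces some (age group, region) pair to hold 4, so 81 + 1 = 82.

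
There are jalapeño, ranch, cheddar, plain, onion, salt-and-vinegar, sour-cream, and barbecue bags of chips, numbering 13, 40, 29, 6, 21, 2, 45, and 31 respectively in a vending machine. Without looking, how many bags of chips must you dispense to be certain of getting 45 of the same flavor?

In the worst case we take at most 44 of each flavor, but all 13 jalapeño, all 40 ranch, all 29 cheddar, all 6 plain, all 21 onion, all 2 salt-and-vinegar, and all 31 barbecue (fewer than 44), giving 13 + 40 + 29 + 6 + 21 + 2 + 44 + 31 = 186.
One more bag of chips then forces some flavor to 45, so 186 + 1 = 187.

187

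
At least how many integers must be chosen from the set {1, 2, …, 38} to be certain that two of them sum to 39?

Partition {1, …, 38} into 19 pairs: {1,38}, {2,37}, …, {19,20}.
Choosing 19 integers — say the integers 1 through 19 — takes one from each pair and avoids the property.
Choosing 20 forces two into the same pair by pigeonhole, and those sum to 39. So 20.

20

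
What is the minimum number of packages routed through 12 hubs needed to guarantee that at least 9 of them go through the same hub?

97

There are 12 hubs acting as pigeonholes.
With 12 × 8 = 96 packages we could place exactly 8 in each, with no class reaching 9.
One more forces some class to hold 9, so 96 + 1 = 97.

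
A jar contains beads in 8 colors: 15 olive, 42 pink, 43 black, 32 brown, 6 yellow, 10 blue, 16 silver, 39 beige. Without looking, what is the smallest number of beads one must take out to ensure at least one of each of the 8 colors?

The hardest color to obtain is yellow: we could draw every other bead first — 203 − 6 = 197 beads — without a single yellow one.
The next draw must be yellow, so 197 + 1 = 198.

198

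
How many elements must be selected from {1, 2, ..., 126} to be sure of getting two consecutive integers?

Partition {1, …, 126} into 63 pairs: {1,2}, {3,4}, …, {125,126}.
Choosing 63 integers — say the 63 even numbers 2, 4, …, 126 — takes one from each pair and avoids the property.
Choosing 64 forces two into the same pair by pigeonhole, and those are consecutive. So 64.

64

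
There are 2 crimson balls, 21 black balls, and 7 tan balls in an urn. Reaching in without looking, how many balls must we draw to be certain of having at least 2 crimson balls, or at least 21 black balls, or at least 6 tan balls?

27

The worst case stops just short of every target: 1 crimson, 20 black, 5 tan — 1 + 20 + 5 = 26 balls.
One more ball must push some color to its target, so 26 + 1 = 27.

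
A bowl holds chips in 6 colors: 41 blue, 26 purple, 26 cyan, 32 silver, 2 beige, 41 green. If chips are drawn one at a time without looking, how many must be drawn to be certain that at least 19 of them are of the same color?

Treat the 6 colors as pigeonholes.
In the worst case we take at most 18 of each color, but all 2 beige (fewer than 18), giving 18 + 18 + 18 + 18 + 2 + 18 = 92.
One more chip then forces some color to 19, so 92 + 1 = 93.

93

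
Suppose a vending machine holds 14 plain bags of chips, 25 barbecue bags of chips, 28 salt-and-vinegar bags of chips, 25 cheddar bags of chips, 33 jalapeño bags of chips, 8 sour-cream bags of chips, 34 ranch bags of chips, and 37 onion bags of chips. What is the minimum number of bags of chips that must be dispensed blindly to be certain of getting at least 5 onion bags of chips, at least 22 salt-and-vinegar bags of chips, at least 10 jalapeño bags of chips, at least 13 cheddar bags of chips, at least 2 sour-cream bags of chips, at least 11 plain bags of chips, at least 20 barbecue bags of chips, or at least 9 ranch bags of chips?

The worst case stops just short of every target: 10 plain, 19 barbecue, 21 salt-and-vinegar, 12 cheddar, 9 jalapeño, 1 sour-cream, 8 ranch, 4 onion — 10 + 19 + 21 + 12 + 9 + 1 + 8 + 4 = 84 bags of chips.
One more bag of chips must push some flavor to its target, so 84 + 1 = 85.

85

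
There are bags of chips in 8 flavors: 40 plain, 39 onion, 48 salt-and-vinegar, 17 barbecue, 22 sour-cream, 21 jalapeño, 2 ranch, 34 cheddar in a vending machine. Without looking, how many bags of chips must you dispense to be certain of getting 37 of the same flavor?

205

In the worst case we take at most 36 of each flavor, but all 17 barbecue, all 22 sour-cream, all 21 jalapeño, all 2 ranch, and all 34 cheddar (fewer than 36), giving 36 + 36 + 36 + 17 + 22 + 21 + 2 + 34 = 204.
One more bag of chips then forces some flavor to 37, so 204 + 1 = 205.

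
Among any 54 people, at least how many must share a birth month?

If each of the 12 months of the year held at most 4, the total would be at most 12 × 4 = 48 < 54, a contradiction.
So at least one holds ⌈54/12⌉ = 5.

5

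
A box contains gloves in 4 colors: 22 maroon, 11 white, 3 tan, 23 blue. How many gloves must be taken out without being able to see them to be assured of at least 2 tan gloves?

58

To avoid tan gloves as long as possible, exhaust the other 3 colors first.
The worst case draws every non-tan glove first: 22 + 11 + 23 = 56.
The next 2 draws are then forced to be tan, giving 56 + 2 = 58.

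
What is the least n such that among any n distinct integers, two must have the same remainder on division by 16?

17

Two integers differ by a multiple of 16 exactly when they share a remainder mod 16.
There are 16 residue classes mod 16, so 16 integers can all lie in distinct classes.
One more integer must repeat a residue, giving a difference divisible by 16. So n = 16 + 1 = 17.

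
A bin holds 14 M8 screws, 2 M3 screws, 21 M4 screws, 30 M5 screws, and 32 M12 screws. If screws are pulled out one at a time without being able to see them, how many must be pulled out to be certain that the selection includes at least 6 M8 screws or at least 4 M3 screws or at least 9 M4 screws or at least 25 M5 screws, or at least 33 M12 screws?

The worst case stops just short of every target: 5 M8, all 2 M3, 8 M4, 24 M5, 32 M12 — 5 + 2 + 8 + 24 + 32 = 71 screws.
One more screw must push some size to its target, so 71 + 1 = 72.

72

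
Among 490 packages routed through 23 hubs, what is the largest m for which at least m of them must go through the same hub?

The 490 packages fall into 23 hubs.
If each of the 23 hubs held at most 21, the total would be at most 23 × 21 = 483 < 490, a contradiction.
So at least one holds ⌈490/23⌉ = 22.

22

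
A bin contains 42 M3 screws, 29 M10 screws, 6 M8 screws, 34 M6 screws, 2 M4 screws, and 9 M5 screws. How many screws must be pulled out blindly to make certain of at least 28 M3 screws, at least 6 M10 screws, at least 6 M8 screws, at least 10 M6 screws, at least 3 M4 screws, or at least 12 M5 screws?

The worst case stops just short of every target: 27 M3, 5 M10, 5 M8, 9 M6, 2 M4, all 9 M5 — 27 + 5 + 5 + 9 + 2 + 9 = 57 screws.
One more screw must push some size to its target, so 57 + 1 = 58.

58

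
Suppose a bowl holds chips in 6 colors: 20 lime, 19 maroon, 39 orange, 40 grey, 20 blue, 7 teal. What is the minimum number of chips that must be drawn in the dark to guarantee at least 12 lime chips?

137

The worst case draws every non-lime chip first: 19 + 39 + 40 + 20 + 7 = 125.
The next 12 draws are then forced to be lime, giving 125 + 12 = 137.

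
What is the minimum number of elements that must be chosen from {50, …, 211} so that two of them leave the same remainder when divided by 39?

40

Use the pigeonhole principle on residue classes: group the integers by remainder mod 39; there are 39 residue classes, each nonempty in this range.
Choosing one from each class (39 integers) avoids any shared remainder.
One more choice must repeat a class, so two differ by a multiple of 39. Hence 39 + 1 = 40.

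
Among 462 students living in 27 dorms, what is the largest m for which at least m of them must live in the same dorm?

If each of the 27 dorms held at most 17, the total would be at most 27 × 17 = 459 < 462, a contradiction.
So at least one holds ⌈462/27⌉ = 18.

18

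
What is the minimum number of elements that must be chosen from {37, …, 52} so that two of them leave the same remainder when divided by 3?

4

Use the pigeonhole principle on residue classes: group the integers by remainder mod 3; there are 3 residue classes, each nonempty in this range.
Choosing one from each class (3 integers) avoids any shared remainder.
One more choice must repeat a class, so two differ by a multiple of 3. Hence 3 + 1 = 4.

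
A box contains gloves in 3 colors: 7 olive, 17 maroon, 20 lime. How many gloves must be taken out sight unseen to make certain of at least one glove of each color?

38

The hardest color to obtain is olive: we could draw every other glove first — 44 − 7 = 37 gloves — without a single olive one.
The next draw must be olive, so 37 + 1 = 38.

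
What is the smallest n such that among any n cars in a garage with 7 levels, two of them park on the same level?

There are 7 levels acting as pigeonholes.
With 7 cars we could place one in each, avoiding any repeat.
One more forces some class to hold 2, so 7 + 1 = 8.

8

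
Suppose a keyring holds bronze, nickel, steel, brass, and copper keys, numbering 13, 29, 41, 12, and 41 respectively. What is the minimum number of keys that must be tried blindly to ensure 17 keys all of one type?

74

In the worst case we take at most 16 of each type, but all 13 bronze and all 12 brass (fewer than 16), giving 13 + 16 + 16 + 12 + 16 = 73.
One more key then forces some type to 17, so 73 + 1 = 74.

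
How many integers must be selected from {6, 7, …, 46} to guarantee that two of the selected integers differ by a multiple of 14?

15

Group the integers by remainder mod 14; there are 14 residue classes, each nonempty in this range.
Choosing one from each class (14 integers) avoids any shared remainder.
One more choice must repeat a class, so two differ by a multiple of 14. Hence 14 + 1 = 15.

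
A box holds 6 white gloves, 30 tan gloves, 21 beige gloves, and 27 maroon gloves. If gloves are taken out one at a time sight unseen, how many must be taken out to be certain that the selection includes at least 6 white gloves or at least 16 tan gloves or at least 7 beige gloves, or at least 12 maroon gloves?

Each of the 4 colors has its own threshold; avoid all of them simultaneously.
The worst case stops just short of every target: 5 white, 15 tan, 6 beige, 11 maroon — 5 + 15 + 6 + 11 = 37 gloves.
One more glove must push some color to its target, so 37 + 1 = 38.

38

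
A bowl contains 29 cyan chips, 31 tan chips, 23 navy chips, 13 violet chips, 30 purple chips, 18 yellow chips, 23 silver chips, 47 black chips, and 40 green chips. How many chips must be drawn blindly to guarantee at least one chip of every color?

The hardest color to obtain is violet: we could draw every other chip first — 254 − 13 = 241 chips — without a single violet one.
The next draw must be violet, so 241 + 1 = 242.

242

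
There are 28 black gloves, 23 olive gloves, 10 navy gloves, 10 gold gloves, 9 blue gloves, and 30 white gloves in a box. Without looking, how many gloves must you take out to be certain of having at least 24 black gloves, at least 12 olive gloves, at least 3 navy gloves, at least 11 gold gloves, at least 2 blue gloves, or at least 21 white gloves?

The worst case stops just short of every target: 23 black, 11 olive, 2 navy, 10 gold, 1 blue, 20 white — 23 + 11 + 2 + 10 + 1 + 20 = 67 gloves.
One more glove must push some color to its target, so 67 + 1 = 68.

68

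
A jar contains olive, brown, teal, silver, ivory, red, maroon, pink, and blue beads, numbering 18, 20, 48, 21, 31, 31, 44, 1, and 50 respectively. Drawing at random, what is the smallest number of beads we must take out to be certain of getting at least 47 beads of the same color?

259

In the worst case we take at most 46 of each color, but all 18 olive, all 20 brown, all 21 silver, all 31 ivory, all 31 red, all 44 maroon, and all 1 pink (fewer than 46), giving 18 + 20 + 46 + 21 + 31 + 31 + 44 + 1 + 46 = 258.
One more bead then forces some color to 47, so 258 + 1 = 259.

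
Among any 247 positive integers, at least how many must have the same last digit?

25

The 247 positive integers fall into 10 possible last digits.
If each of the 10 possible last digits held at most 24, the total would be at most 10 × 24 = 240 < 247, a contradiction.
So at least one holds ⌈247/10⌉ = 25.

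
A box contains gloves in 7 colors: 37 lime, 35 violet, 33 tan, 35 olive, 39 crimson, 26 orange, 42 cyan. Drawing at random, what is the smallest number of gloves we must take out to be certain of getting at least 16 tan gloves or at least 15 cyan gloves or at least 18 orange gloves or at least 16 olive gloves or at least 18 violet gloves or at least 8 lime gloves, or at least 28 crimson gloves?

113

The worst case stops just short of every target: 7 lime, 17 violet, 15 tan, 15 olive, 27 crimson, 17 orange, 14 cyan — 7 + 17 + 15 + 15 + 27 + 17 + 14 = 112 gloves.
One more glove must push some color to its target, so 112 + 1 = 113.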